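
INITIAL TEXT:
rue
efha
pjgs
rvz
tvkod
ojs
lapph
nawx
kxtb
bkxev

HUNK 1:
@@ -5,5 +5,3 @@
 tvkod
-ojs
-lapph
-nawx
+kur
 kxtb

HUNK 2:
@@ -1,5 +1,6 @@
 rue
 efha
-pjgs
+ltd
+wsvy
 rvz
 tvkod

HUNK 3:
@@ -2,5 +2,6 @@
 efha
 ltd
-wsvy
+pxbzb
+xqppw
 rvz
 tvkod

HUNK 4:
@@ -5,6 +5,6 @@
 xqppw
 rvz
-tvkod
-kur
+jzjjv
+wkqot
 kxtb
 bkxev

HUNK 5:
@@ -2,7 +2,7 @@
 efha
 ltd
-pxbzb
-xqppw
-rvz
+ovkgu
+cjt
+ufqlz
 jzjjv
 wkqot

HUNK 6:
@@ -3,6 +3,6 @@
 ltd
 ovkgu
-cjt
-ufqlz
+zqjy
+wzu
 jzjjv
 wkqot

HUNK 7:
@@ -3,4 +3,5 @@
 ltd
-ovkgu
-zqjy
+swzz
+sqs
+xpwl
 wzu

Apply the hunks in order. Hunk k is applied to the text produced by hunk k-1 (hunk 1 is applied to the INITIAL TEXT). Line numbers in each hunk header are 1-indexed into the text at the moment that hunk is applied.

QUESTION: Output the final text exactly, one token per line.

Hunk 1: at line 5 remove [ojs,lapph,nawx] add [kur] -> 8 lines: rue efha pjgs rvz tvkod kur kxtb bkxev
Hunk 2: at line 1 remove [pjgs] add [ltd,wsvy] -> 9 lines: rue efha ltd wsvy rvz tvkod kur kxtb bkxev
Hunk 3: at line 2 remove [wsvy] add [pxbzb,xqppw] -> 10 lines: rue efha ltd pxbzb xqppw rvz tvkod kur kxtb bkxev
Hunk 4: at line 5 remove [tvkod,kur] add [jzjjv,wkqot] -> 10 lines: rue efha ltd pxbzb xqppw rvz jzjjv wkqot kxtb bkxev
Hunk 5: at line 2 remove [pxbzb,xqppw,rvz] add [ovkgu,cjt,ufqlz] -> 10 lines: rue efha ltd ovkgu cjt ufqlz jzjjv wkqot kxtb bkxev
Hunk 6: at line 3 remove [cjt,ufqlz] add [zqjy,wzu] -> 10 lines: rue efha ltd ovkgu zqjy wzu jzjjv wkqot kxtb bkxev
Hunk 7: at line 3 remove [ovkgu,zqjy] add [swzz,sqs,xpwl] -> 11 lines: rue efha ltd swzz sqs xpwl wzu jzjjv wkqot kxtb bkxev

Answer: rue
efha
ltd
swzz
sqs
xpwl
wzu
jzjjv
wkqot
kxtb
bkxev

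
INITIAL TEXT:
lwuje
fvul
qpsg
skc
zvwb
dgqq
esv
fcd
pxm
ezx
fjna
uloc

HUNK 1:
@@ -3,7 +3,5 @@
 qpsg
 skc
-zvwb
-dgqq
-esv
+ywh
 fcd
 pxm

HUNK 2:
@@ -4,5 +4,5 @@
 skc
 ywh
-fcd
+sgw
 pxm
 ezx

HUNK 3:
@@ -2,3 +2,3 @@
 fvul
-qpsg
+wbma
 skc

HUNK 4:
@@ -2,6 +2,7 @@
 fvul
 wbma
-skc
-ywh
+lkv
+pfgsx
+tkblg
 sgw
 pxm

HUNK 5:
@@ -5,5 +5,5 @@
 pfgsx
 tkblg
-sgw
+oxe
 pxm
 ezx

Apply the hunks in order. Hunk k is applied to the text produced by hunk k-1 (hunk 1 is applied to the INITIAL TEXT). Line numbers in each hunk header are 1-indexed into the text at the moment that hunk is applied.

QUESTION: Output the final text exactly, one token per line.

Answer: lwuje
fvul
wbma
lkv
pfgsx
tkblg
oxe
pxm
ezx
fjna
uloc

Derivation:
Hunk 1: at line 3 remove [zvwb,dgqq,esv] add [ywh] -> 10 lines: lwuje fvul qpsg skc ywh fcd pxm ezx fjna uloc
Hunk 2: at line 4 remove [fcd] add [sgw] -> 10 lines: lwuje fvul qpsg skc ywh sgw pxm ezx fjna uloc
Hunk 3: at line 2 remove [qpsg] add [wbma] -> 10 lines: lwuje fvul wbma skc ywh sgw pxm ezx fjna uloc
Hunk 4: at line 2 remove [skc,ywh] add [lkv,pfgsx,tkblg] -> 11 lines: lwuje fvul wbma lkv pfgsx tkblg sgw pxm ezx fjna uloc
Hunk 5: at line 5 remove [sgw] add [oxe] -> 11 lines: lwuje fvul wbma lkv pfgsx tkblg oxe pxm ezx fjna uloc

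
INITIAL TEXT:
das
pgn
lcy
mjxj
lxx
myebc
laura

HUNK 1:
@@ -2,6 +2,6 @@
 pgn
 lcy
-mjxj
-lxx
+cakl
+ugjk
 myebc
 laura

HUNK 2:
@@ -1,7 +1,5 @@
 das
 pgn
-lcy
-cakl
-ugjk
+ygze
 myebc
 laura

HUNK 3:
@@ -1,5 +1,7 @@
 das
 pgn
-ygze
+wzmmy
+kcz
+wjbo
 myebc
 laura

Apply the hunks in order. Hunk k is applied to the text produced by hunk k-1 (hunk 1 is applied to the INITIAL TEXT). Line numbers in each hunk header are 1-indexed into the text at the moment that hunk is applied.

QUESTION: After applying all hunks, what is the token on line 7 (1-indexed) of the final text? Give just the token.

Answer: laura

Derivation:
Hunk 1: at line 2 remove [mjxj,lxx] add [cakl,ugjk] -> 7 lines: das pgn lcy cakl ugjk myebc laura
Hunk 2: at line 1 remove [lcy,cakl,ugjk] add [ygze] -> 5 lines: das pgn ygze myebc laura
Hunk 3: at line 1 remove [ygze] add [wzmmy,kcz,wjbo] -> 7 lines: das pgn wzmmy kcz wjbo myebc laura
Final line 7: laura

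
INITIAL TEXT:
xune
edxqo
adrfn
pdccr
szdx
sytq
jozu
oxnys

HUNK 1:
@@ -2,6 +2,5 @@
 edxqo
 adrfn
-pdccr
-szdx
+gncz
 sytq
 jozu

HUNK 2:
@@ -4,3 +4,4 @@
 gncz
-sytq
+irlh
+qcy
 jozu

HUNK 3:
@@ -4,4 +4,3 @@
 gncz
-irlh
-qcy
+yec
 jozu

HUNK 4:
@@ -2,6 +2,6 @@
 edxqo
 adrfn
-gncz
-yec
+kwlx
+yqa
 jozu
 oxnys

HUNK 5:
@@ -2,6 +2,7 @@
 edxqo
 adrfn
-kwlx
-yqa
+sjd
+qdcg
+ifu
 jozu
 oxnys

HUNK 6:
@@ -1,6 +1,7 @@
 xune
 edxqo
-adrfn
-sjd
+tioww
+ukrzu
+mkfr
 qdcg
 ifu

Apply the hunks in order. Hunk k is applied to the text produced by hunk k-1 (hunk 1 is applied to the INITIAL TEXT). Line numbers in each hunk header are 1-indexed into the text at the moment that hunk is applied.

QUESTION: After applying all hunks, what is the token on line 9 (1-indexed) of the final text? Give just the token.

Hunk 1: at line 2 remove [pdccr,szdx] add [gncz] -> 7 lines: xune edxqo adrfn gncz sytq jozu oxnys
Hunk 2: at line 4 remove [sytq] add [irlh,qcy] -> 8 lines: xune edxqo adrfn gncz irlh qcy jozu oxnys
Hunk 3: at line 4 remove [irlh,qcy] add [yec] -> 7 lines: xune edxqo adrfn gncz yec jozu oxnys
Hunk 4: at line 2 remove [gncz,yec] add [kwlx,yqa] -> 7 lines: xune edxqo adrfn kwlx yqa jozu oxnys
Hunk 5: at line 2 remove [kwlx,yqa] add [sjd,qdcg,ifu] -> 8 lines: xune edxqo adrfn sjd qdcg ifu jozu oxnys
Hunk 6: at line 1 remove [adrfn,sjd] add [tioww,ukrzu,mkfr] -> 9 lines: xune edxqo tioww ukrzu mkfr qdcg ifu jozu oxnys
Final line 9: oxnys

Answer: oxnys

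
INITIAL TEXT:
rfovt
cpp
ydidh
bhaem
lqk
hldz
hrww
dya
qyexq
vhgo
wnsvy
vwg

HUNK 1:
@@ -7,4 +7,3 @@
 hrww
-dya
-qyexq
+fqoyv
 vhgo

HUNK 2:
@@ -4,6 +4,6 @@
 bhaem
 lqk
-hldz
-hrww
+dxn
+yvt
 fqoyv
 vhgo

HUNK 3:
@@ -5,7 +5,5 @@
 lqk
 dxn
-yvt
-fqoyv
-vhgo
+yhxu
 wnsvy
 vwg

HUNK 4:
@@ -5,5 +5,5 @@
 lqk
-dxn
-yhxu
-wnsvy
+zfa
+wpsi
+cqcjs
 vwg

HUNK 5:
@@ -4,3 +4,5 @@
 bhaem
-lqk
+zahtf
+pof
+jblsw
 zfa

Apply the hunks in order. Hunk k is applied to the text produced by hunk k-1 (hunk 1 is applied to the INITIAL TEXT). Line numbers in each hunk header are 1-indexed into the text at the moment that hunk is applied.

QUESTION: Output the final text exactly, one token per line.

Hunk 1: at line 7 remove [dya,qyexq] add [fqoyv] -> 11 lines: rfovt cpp ydidh bhaem lqk hldz hrww fqoyv vhgo wnsvy vwg
Hunk 2: at line 4 remove [hldz,hrww] add [dxn,yvt] -> 11 lines: rfovt cpp ydidh bhaem lqk dxn yvt fqoyv vhgo wnsvy vwg
Hunk 3: at line 5 remove [yvt,fqoyv,vhgo] add [yhxu] -> 9 lines: rfovt cpp ydidh bhaem lqk dxn yhxu wnsvy vwg
Hunk 4: at line 5 remove [dxn,yhxu,wnsvy] add [zfa,wpsi,cqcjs] -> 9 lines: rfovt cpp ydidh bhaem lqk zfa wpsi cqcjs vwg
Hunk 5: at line 4 remove [lqk] add [zahtf,pof,jblsw] -> 11 lines: rfovt cpp ydidh bhaem zahtf pof jblsw zfa wpsi cqcjs vwg

Answer: rfovt
cpp
ydidh
bhaem
zahtf
pof
jblsw
zfa
wpsi
cqcjs
vwg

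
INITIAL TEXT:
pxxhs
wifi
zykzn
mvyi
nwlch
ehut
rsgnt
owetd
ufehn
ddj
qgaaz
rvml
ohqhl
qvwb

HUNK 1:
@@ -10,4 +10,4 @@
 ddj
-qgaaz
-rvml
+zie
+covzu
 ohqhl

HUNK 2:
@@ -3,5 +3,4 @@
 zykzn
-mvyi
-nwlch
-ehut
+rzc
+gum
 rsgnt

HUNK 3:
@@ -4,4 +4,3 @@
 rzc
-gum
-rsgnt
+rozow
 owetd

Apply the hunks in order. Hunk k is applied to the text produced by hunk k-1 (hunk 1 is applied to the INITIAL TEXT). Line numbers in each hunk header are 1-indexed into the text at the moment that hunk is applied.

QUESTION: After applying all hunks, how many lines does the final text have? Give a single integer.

Answer: 12

Derivation:
Hunk 1: at line 10 remove [qgaaz,rvml] add [zie,covzu] -> 14 lines: pxxhs wifi zykzn mvyi nwlch ehut rsgnt owetd ufehn ddj zie covzu ohqhl qvwb
Hunk 2: at line 3 remove [mvyi,nwlch,ehut] add [rzc,gum] -> 13 lines: pxxhs wifi zykzn rzc gum rsgnt owetd ufehn ddj zie covzu ohqhl qvwb
Hunk 3: at line 4 remove [gum,rsgnt] add [rozow] -> 12 lines: pxxhs wifi zykzn rzc rozow owetd ufehn ddj zie covzu ohqhl qvwb
Final line count: 12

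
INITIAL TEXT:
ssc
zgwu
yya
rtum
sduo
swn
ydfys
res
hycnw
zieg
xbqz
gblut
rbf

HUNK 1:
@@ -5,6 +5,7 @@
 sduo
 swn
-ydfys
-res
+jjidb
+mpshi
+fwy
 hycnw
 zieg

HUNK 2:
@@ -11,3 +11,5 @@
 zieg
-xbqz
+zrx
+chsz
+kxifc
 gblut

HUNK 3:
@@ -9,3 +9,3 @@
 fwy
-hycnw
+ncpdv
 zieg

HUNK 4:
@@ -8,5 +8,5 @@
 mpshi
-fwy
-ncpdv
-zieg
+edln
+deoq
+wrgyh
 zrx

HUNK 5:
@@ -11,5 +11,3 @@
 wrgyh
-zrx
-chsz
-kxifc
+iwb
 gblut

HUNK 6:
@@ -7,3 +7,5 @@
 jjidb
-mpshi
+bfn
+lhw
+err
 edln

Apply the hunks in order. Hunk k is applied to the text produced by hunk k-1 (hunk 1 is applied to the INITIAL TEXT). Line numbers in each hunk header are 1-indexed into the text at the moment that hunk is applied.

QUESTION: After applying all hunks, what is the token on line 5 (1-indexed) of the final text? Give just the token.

Hunk 1: at line 5 remove [ydfys,res] add [jjidb,mpshi,fwy] -> 14 lines: ssc zgwu yya rtum sduo swn jjidb mpshi fwy hycnw zieg xbqz gblut rbf
Hunk 2: at line 11 remove [xbqz] add [zrx,chsz,kxifc] -> 16 lines: ssc zgwu yya rtum sduo swn jjidb mpshi fwy hycnw zieg zrx chsz kxifc gblut rbf
Hunk 3: at line 9 remove [hycnw] add [ncpdv] -> 16 lines: ssc zgwu yya rtum sduo swn jjidb mpshi fwy ncpdv zieg zrx chsz kxifc gblut rbf
Hunk 4: at line 8 remove [fwy,ncpdv,zieg] add [edln,deoq,wrgyh] -> 16 lines: ssc zgwu yya rtum sduo swn jjidb mpshi edln deoq wrgyh zrx chsz kxifc gblut rbf
Hunk 5: at line 11 remove [zrx,chsz,kxifc] add [iwb] -> 14 lines: ssc zgwu yya rtum sduo swn jjidb mpshi edln deoq wrgyh iwb gblut rbf
Hunk 6: at line 7 remove [mpshi] add [bfn,lhw,err] -> 16 lines: ssc zgwu yya rtum sduo swn jjidb bfn lhw err edln deoq wrgyh iwb gblut rbf
Final line 5: sduo

Answer: sduo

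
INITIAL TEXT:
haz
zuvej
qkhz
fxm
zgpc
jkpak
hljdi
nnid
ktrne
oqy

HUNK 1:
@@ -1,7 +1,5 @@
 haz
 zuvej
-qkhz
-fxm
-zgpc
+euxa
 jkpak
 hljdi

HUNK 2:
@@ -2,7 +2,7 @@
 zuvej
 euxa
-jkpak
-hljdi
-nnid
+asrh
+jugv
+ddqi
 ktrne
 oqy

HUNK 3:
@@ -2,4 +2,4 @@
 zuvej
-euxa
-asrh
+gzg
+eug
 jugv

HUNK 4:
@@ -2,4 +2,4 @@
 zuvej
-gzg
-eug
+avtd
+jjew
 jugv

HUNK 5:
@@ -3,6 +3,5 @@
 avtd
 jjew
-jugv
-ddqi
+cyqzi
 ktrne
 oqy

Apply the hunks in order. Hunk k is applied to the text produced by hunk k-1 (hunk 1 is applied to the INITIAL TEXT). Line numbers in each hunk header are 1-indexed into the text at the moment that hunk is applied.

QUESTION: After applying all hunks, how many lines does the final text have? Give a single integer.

Hunk 1: at line 1 remove [qkhz,fxm,zgpc] add [euxa] -> 8 lines: haz zuvej euxa jkpak hljdi nnid ktrne oqy
Hunk 2: at line 2 remove [jkpak,hljdi,nnid] add [asrh,jugv,ddqi] -> 8 lines: haz zuvej euxa asrh jugv ddqi ktrne oqy
Hunk 3: at line 2 remove [euxa,asrh] add [gzg,eug] -> 8 lines: haz zuvej gzg eug jugv ddqi ktrne oqy
Hunk 4: at line 2 remove [gzg,eug] add [avtd,jjew] -> 8 lines: haz zuvej avtd jjew jugv ddqi ktrne oqy
Hunk 5: at line 3 remove [jugv,ddqi] add [cyqzi] -> 7 lines: haz zuvej avtd jjew cyqzi ktrne oqy
Final line count: 7

Answer: 7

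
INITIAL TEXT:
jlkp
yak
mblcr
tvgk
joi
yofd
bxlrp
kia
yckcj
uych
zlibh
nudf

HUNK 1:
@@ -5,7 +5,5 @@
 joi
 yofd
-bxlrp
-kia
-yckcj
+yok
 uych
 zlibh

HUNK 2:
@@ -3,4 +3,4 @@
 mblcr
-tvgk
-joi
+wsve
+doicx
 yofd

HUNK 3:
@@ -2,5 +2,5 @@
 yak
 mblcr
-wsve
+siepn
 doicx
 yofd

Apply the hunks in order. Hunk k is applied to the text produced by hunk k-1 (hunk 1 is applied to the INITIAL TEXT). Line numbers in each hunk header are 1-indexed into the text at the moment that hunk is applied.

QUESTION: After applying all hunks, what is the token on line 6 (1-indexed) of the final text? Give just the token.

Answer: yofd

Derivation:
Hunk 1: at line 5 remove [bxlrp,kia,yckcj] add [yok] -> 10 lines: jlkp yak mblcr tvgk joi yofd yok uych zlibh nudf
Hunk 2: at line 3 remove [tvgk,joi] add [wsve,doicx] -> 10 lines: jlkp yak mblcr wsve doicx yofd yok uych zlibh nudf
Hunk 3: at line 2 remove [wsve] add [siepn] -> 10 lines: jlkp yak mblcr siepn doicx yofd yok uych zlibh nudf
Final line 6: yofd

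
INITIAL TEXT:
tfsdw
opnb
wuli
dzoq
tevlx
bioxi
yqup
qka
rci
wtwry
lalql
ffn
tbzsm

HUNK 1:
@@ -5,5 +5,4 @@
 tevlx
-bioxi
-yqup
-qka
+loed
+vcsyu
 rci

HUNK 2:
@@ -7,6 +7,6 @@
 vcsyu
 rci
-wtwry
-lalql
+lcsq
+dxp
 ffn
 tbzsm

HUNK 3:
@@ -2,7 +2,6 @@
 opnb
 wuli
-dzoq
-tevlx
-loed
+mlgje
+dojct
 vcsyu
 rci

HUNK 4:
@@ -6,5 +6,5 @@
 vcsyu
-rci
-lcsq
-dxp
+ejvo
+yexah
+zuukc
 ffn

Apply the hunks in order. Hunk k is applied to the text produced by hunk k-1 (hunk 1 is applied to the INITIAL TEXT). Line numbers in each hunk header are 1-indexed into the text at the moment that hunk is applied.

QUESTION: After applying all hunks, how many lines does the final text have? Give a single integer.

Answer: 11

Derivation:
Hunk 1: at line 5 remove [bioxi,yqup,qka] add [loed,vcsyu] -> 12 lines: tfsdw opnb wuli dzoq tevlx loed vcsyu rci wtwry lalql ffn tbzsm
Hunk 2: at line 7 remove [wtwry,lalql] add [lcsq,dxp] -> 12 lines: tfsdw opnb wuli dzoq tevlx loed vcsyu rci lcsq dxp ffn tbzsm
Hunk 3: at line 2 remove [dzoq,tevlx,loed] add [mlgje,dojct] -> 11 lines: tfsdw opnb wuli mlgje dojct vcsyu rci lcsq dxp ffn tbzsm
Hunk 4: at line 6 remove [rci,lcsq,dxp] add [ejvo,yexah,zuukc] -> 11 lines: tfsdw opnb wuli mlgje dojct vcsyu ejvo yexah zuukc ffn tbzsm
Final line count: 11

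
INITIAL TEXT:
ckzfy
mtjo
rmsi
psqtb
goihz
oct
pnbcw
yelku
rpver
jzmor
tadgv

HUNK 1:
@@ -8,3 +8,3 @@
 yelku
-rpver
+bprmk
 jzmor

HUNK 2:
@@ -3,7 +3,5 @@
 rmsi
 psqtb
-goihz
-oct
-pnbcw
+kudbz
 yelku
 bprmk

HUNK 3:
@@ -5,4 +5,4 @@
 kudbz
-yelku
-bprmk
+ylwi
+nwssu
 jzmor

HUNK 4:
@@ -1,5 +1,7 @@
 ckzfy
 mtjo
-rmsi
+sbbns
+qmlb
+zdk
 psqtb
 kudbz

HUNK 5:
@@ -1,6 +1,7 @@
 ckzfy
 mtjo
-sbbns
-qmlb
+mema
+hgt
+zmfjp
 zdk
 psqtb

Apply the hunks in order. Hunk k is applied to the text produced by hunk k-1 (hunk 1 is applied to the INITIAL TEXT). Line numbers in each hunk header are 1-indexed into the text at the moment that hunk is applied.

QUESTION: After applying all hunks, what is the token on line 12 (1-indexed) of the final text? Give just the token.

Hunk 1: at line 8 remove [rpver] add [bprmk] -> 11 lines: ckzfy mtjo rmsi psqtb goihz oct pnbcw yelku bprmk jzmor tadgv
Hunk 2: at line 3 remove [goihz,oct,pnbcw] add [kudbz] -> 9 lines: ckzfy mtjo rmsi psqtb kudbz yelku bprmk jzmor tadgv
Hunk 3: at line 5 remove [yelku,bprmk] add [ylwi,nwssu] -> 9 lines: ckzfy mtjo rmsi psqtb kudbz ylwi nwssu jzmor tadgv
Hunk 4: at line 1 remove [rmsi] add [sbbns,qmlb,zdk] -> 11 lines: ckzfy mtjo sbbns qmlb zdk psqtb kudbz ylwi nwssu jzmor tadgv
Hunk 5: at line 1 remove [sbbns,qmlb] add [mema,hgt,zmfjp] -> 12 lines: ckzfy mtjo mema hgt zmfjp zdk psqtb kudbz ylwi nwssu jzmor tadgv
Final line 12: tadgv

Answer: tadgv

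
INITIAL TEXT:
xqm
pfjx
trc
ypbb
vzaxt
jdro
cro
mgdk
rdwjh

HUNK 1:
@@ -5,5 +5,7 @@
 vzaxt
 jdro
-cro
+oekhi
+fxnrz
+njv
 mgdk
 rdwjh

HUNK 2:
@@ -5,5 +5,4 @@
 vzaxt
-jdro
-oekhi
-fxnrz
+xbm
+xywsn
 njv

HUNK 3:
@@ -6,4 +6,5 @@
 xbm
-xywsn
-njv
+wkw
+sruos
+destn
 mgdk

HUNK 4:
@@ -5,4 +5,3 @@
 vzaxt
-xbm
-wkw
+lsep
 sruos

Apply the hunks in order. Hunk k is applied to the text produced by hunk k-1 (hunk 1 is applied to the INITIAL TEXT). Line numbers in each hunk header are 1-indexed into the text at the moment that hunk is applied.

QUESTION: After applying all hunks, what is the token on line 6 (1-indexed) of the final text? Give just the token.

Hunk 1: at line 5 remove [cro] add [oekhi,fxnrz,njv] -> 11 lines: xqm pfjx trc ypbb vzaxt jdro oekhi fxnrz njv mgdk rdwjh
Hunk 2: at line 5 remove [jdro,oekhi,fxnrz] add [xbm,xywsn] -> 10 lines: xqm pfjx trc ypbb vzaxt xbm xywsn njv mgdk rdwjh
Hunk 3: at line 6 remove [xywsn,njv] add [wkw,sruos,destn] -> 11 lines: xqm pfjx trc ypbb vzaxt xbm wkw sruos destn mgdk rdwjh
Hunk 4: at line 5 remove [xbm,wkw] add [lsep] -> 10 lines: xqm pfjx trc ypbb vzaxt lsep sruos destn mgdk rdwjh
Final line 6: lsep

Answer: lsep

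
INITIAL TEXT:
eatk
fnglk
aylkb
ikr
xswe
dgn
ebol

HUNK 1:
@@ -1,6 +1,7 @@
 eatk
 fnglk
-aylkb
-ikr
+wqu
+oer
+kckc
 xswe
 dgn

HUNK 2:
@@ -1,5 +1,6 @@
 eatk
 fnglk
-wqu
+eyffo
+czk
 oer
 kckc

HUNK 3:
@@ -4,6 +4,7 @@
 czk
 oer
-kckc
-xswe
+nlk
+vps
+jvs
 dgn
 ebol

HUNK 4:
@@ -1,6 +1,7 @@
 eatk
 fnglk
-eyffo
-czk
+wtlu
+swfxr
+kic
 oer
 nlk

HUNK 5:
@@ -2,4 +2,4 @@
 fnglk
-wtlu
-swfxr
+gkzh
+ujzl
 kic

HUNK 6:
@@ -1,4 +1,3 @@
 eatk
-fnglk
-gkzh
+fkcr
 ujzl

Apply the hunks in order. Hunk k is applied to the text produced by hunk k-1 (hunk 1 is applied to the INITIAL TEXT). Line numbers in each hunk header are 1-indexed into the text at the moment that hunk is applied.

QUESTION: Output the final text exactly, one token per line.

Hunk 1: at line 1 remove [aylkb,ikr] add [wqu,oer,kckc] -> 8 lines: eatk fnglk wqu oer kckc xswe dgn ebol
Hunk 2: at line 1 remove [wqu] add [eyffo,czk] -> 9 lines: eatk fnglk eyffo czk oer kckc xswe dgn ebol
Hunk 3: at line 4 remove [kckc,xswe] add [nlk,vps,jvs] -> 10 lines: eatk fnglk eyffo czk oer nlk vps jvs dgn ebol
Hunk 4: at line 1 remove [eyffo,czk] add [wtlu,swfxr,kic] -> 11 lines: eatk fnglk wtlu swfxr kic oer nlk vps jvs dgn ebol
Hunk 5: at line 2 remove [wtlu,swfxr] add [gkzh,ujzl] -> 11 lines: eatk fnglk gkzh ujzl kic oer nlk vps jvs dgn ebol
Hunk 6: at line 1 remove [fnglk,gkzh] add [fkcr] -> 10 lines: eatk fkcr ujzl kic oer nlk vps jvs dgn ebol

Answer: eatk
fkcr
ujzl
kic
oer
nlk
vps
jvs
dgn
ebol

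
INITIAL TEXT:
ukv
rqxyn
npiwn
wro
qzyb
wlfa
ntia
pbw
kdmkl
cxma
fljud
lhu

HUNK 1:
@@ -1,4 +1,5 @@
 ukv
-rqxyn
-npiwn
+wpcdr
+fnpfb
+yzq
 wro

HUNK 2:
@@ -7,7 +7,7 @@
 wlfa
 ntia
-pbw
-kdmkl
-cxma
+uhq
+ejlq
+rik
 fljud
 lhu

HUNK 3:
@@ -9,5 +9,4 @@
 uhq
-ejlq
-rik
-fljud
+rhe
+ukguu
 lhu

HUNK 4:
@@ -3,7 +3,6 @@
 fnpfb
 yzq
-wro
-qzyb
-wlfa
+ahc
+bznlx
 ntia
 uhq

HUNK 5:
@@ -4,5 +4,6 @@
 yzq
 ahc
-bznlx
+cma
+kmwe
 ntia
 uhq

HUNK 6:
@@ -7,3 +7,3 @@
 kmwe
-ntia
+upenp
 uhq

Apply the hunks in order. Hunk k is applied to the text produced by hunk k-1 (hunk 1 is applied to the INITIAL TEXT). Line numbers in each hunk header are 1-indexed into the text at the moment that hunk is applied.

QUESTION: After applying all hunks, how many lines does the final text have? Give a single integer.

Hunk 1: at line 1 remove [rqxyn,npiwn] add [wpcdr,fnpfb,yzq] -> 13 lines: ukv wpcdr fnpfb yzq wro qzyb wlfa ntia pbw kdmkl cxma fljud lhu
Hunk 2: at line 7 remove [pbw,kdmkl,cxma] add [uhq,ejlq,rik] -> 13 lines: ukv wpcdr fnpfb yzq wro qzyb wlfa ntia uhq ejlq rik fljud lhu
Hunk 3: at line 9 remove [ejlq,rik,fljud] add [rhe,ukguu] -> 12 lines: ukv wpcdr fnpfb yzq wro qzyb wlfa ntia uhq rhe ukguu lhu
Hunk 4: at line 3 remove [wro,qzyb,wlfa] add [ahc,bznlx] -> 11 lines: ukv wpcdr fnpfb yzq ahc bznlx ntia uhq rhe ukguu lhu
Hunk 5: at line 4 remove [bznlx] add [cma,kmwe] -> 12 lines: ukv wpcdr fnpfb yzq ahc cma kmwe ntia uhq rhe ukguu lhu
Hunk 6: at line 7 remove [ntia] add [upenp] -> 12 lines: ukv wpcdr fnpfb yzq ahc cma kmwe upenp uhq rhe ukguu lhu
Final line count: 12

Answer: 12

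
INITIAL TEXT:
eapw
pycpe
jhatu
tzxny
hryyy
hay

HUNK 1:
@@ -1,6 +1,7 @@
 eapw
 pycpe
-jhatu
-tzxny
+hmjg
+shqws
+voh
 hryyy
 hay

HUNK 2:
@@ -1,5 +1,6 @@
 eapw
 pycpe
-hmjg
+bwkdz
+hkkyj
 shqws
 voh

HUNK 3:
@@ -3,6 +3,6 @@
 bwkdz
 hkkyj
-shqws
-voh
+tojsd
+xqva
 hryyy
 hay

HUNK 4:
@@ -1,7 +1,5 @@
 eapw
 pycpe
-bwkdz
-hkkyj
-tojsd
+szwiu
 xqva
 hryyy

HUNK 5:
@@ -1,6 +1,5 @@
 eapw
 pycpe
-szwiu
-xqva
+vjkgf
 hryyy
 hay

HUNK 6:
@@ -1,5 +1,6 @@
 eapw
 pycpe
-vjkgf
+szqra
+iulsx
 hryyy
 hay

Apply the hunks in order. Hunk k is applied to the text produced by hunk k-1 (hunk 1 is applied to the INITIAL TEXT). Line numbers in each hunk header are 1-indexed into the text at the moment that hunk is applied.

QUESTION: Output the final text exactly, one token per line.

Answer: eapw
pycpe
szqra
iulsx
hryyy
hay

Derivation:
Hunk 1: at line 1 remove [jhatu,tzxny] add [hmjg,shqws,voh] -> 7 lines: eapw pycpe hmjg shqws voh hryyy hay
Hunk 2: at line 1 remove [hmjg] add [bwkdz,hkkyj] -> 8 lines: eapw pycpe bwkdz hkkyj shqws voh hryyy hay
Hunk 3: at line 3 remove [shqws,voh] add [tojsd,xqva] -> 8 lines: eapw pycpe bwkdz hkkyj tojsd xqva hryyy hay
Hunk 4: at line 1 remove [bwkdz,hkkyj,tojsd] add [szwiu] -> 6 lines: eapw pycpe szwiu xqva hryyy hay
Hunk 5: at line 1 remove [szwiu,xqva] add [vjkgf] -> 5 lines: eapw pycpe vjkgf hryyy hay
Hunk 6: at line 1 remove [vjkgf] add [szqra,iulsx] -> 6 lines: eapw pycpe szqra iulsx hryyy hay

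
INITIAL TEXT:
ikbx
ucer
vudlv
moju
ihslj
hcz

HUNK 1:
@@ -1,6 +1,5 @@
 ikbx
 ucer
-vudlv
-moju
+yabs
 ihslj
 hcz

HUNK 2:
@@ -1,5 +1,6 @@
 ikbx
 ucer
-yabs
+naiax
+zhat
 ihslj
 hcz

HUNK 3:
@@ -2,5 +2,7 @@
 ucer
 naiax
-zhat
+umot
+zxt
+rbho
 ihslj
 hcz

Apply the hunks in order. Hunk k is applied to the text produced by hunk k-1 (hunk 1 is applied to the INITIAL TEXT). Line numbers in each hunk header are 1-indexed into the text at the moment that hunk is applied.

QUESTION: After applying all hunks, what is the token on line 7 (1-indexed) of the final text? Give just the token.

Hunk 1: at line 1 remove [vudlv,moju] add [yabs] -> 5 lines: ikbx ucer yabs ihslj hcz
Hunk 2: at line 1 remove [yabs] add [naiax,zhat] -> 6 lines: ikbx ucer naiax zhat ihslj hcz
Hunk 3: at line 2 remove [zhat] add [umot,zxt,rbho] -> 8 lines: ikbx ucer naiax umot zxt rbho ihslj hcz
Final line 7: ihslj

Answer: ihslj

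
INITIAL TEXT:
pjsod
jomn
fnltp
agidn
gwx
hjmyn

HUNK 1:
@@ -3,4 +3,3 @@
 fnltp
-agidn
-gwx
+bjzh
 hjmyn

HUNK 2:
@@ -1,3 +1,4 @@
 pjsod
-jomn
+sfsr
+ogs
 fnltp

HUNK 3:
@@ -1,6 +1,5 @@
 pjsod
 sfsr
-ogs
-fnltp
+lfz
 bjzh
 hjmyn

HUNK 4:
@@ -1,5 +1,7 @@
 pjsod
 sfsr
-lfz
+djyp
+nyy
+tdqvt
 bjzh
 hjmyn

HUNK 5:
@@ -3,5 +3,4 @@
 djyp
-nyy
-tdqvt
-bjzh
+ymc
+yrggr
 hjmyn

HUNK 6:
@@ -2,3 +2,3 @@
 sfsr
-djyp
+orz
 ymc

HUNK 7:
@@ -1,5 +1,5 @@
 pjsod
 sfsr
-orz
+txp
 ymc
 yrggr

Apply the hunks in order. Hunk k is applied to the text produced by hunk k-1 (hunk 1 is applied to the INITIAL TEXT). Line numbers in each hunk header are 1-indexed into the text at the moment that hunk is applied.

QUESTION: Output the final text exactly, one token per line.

Answer: pjsod
sfsr
txp
ymc
yrggr
hjmyn

Derivation:
Hunk 1: at line 3 remove [agidn,gwx] add [bjzh] -> 5 lines: pjsod jomn fnltp bjzh hjmyn
Hunk 2: at line 1 remove [jomn] add [sfsr,ogs] -> 6 lines: pjsod sfsr ogs fnltp bjzh hjmyn
Hunk 3: at line 1 remove [ogs,fnltp] add [lfz] -> 5 lines: pjsod sfsr lfz bjzh hjmyn
Hunk 4: at line 1 remove [lfz] add [djyp,nyy,tdqvt] -> 7 lines: pjsod sfsr djyp nyy tdqvt bjzh hjmyn
Hunk 5: at line 3 remove [nyy,tdqvt,bjzh] add [ymc,yrggr] -> 6 lines: pjsod sfsr djyp ymc yrggr hjmyn
Hunk 6: at line 2 remove [djyp] add [orz] -> 6 lines: pjsod sfsr orz ymc yrggr hjmyn
Hunk 7: at line 1 remove [orz] add [txp] -> 6 lines: pjsod sfsr txp ymc yrggr hjmyn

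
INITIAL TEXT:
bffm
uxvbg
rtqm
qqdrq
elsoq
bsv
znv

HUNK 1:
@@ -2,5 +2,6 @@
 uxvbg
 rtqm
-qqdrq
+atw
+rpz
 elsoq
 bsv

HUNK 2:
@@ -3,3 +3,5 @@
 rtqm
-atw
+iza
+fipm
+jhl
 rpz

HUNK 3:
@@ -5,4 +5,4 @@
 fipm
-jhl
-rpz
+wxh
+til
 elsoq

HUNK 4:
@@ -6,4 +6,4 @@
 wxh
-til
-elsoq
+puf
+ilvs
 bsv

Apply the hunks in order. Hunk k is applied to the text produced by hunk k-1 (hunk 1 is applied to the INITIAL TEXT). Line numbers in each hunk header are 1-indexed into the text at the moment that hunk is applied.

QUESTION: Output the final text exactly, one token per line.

Hunk 1: at line 2 remove [qqdrq] add [atw,rpz] -> 8 lines: bffm uxvbg rtqm atw rpz elsoq bsv znv
Hunk 2: at line 3 remove [atw] add [iza,fipm,jhl] -> 10 lines: bffm uxvbg rtqm iza fipm jhl rpz elsoq bsv znv
Hunk 3: at line 5 remove [jhl,rpz] add [wxh,til] -> 10 lines: bffm uxvbg rtqm iza fipm wxh til elsoq bsv znv
Hunk 4: at line 6 remove [til,elsoq] add [puf,ilvs] -> 10 lines: bffm uxvbg rtqm iza fipm wxh puf ilvs bsv znv

Answer: bffm
uxvbg
rtqm
iza
fipm
wxh
puf
ilvs
bsv
znv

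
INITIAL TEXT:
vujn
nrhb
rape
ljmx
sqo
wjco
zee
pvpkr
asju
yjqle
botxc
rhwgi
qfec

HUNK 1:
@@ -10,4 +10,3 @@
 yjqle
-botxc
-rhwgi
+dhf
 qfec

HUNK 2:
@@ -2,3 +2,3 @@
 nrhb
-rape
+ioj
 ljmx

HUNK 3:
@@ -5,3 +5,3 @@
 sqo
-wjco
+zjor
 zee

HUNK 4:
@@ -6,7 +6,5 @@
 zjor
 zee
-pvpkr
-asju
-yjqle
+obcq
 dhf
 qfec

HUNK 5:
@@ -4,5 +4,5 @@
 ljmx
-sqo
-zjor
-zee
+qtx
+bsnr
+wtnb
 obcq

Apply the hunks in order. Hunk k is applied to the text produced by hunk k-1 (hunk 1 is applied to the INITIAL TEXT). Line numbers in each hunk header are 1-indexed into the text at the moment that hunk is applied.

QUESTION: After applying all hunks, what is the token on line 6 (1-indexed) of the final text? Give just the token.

Answer: bsnr

Derivation:
Hunk 1: at line 10 remove [botxc,rhwgi] add [dhf] -> 12 lines: vujn nrhb rape ljmx sqo wjco zee pvpkr asju yjqle dhf qfec
Hunk 2: at line 2 remove [rape] add [ioj] -> 12 lines: vujn nrhb ioj ljmx sqo wjco zee pvpkr asju yjqle dhf qfec
Hunk 3: at line 5 remove [wjco] add [zjor] -> 12 lines: vujn nrhb ioj ljmx sqo zjor zee pvpkr asju yjqle dhf qfec
Hunk 4: at line 6 remove [pvpkr,asju,yjqle] add [obcq] -> 10 lines: vujn nrhb ioj ljmx sqo zjor zee obcq dhf qfec
Hunk 5: at line 4 remove [sqo,zjor,zee] add [qtx,bsnr,wtnb] -> 10 lines: vujn nrhb ioj ljmx qtx bsnr wtnb obcq dhf qfec
Final line 6: bsnr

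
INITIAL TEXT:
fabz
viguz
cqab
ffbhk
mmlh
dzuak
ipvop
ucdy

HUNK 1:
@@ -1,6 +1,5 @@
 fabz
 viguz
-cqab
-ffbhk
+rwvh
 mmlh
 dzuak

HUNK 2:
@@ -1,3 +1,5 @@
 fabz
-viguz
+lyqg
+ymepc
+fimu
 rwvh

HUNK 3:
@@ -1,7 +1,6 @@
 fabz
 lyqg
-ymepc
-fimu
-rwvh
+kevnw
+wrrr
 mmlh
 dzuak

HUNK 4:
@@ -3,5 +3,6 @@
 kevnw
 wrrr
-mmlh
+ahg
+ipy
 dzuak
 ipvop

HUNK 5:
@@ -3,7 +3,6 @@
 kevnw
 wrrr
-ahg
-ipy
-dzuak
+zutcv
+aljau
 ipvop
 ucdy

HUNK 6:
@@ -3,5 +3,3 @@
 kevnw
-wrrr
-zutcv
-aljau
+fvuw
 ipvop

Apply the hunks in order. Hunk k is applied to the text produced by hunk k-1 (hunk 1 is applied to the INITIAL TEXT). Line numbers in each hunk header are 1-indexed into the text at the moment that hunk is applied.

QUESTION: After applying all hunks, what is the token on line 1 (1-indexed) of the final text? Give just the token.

Hunk 1: at line 1 remove [cqab,ffbhk] add [rwvh] -> 7 lines: fabz viguz rwvh mmlh dzuak ipvop ucdy
Hunk 2: at line 1 remove [viguz] add [lyqg,ymepc,fimu] -> 9 lines: fabz lyqg ymepc fimu rwvh mmlh dzuak ipvop ucdy
Hunk 3: at line 1 remove [ymepc,fimu,rwvh] add [kevnw,wrrr] -> 8 lines: fabz lyqg kevnw wrrr mmlh dzuak ipvop ucdy
Hunk 4: at line 3 remove [mmlh] add [ahg,ipy] -> 9 lines: fabz lyqg kevnw wrrr ahg ipy dzuak ipvop ucdy
Hunk 5: at line 3 remove [ahg,ipy,dzuak] add [zutcv,aljau] -> 8 lines: fabz lyqg kevnw wrrr zutcv aljau ipvop ucdy
Hunk 6: at line 3 remove [wrrr,zutcv,aljau] add [fvuw] -> 6 lines: fabz lyqg kevnw fvuw ipvop ucdy
Final line 1: fabz

Answer: fabz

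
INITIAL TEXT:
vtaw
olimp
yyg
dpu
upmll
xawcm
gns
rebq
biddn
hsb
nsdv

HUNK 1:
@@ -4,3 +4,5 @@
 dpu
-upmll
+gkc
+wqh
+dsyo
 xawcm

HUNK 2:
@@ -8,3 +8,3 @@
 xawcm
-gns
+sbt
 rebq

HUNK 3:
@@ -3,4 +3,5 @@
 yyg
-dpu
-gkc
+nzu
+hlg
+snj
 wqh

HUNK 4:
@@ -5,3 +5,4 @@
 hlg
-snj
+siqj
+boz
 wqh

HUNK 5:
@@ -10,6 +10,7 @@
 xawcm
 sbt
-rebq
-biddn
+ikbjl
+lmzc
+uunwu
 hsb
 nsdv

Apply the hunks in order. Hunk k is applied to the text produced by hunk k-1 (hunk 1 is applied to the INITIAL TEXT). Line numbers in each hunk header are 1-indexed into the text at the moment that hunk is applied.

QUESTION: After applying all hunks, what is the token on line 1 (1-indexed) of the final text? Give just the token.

Answer: vtaw

Derivation:
Hunk 1: at line 4 remove [upmll] add [gkc,wqh,dsyo] -> 13 lines: vtaw olimp yyg dpu gkc wqh dsyo xawcm gns rebq biddn hsb nsdv
Hunk 2: at line 8 remove [gns] add [sbt] -> 13 lines: vtaw olimp yyg dpu gkc wqh dsyo xawcm sbt rebq biddn hsb nsdv
Hunk 3: at line 3 remove [dpu,gkc] add [nzu,hlg,snj] -> 14 lines: vtaw olimp yyg nzu hlg snj wqh dsyo xawcm sbt rebq biddn hsb nsdv
Hunk 4: at line 5 remove [snj] add [siqj,boz] -> 15 lines: vtaw olimp yyg nzu hlg siqj boz wqh dsyo xawcm sbt rebq biddn hsb nsdv
Hunk 5: at line 10 remove [rebq,biddn] add [ikbjl,lmzc,uunwu] -> 16 lines: vtaw olimp yyg nzu hlg siqj boz wqh dsyo xawcm sbt ikbjl lmzc uunwu hsb nsdv
Final line 1: vtaw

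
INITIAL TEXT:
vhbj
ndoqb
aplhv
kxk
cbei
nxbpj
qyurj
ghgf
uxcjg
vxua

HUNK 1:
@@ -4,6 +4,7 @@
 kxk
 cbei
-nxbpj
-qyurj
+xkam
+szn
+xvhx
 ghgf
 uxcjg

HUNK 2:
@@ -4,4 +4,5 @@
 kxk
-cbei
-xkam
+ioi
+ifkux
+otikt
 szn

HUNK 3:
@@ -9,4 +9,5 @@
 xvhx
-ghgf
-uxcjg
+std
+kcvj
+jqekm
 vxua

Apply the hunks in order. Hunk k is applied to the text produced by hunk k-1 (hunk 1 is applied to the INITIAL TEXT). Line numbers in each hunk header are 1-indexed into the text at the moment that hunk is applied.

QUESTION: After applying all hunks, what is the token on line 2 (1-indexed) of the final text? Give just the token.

Hunk 1: at line 4 remove [nxbpj,qyurj] add [xkam,szn,xvhx] -> 11 lines: vhbj ndoqb aplhv kxk cbei xkam szn xvhx ghgf uxcjg vxua
Hunk 2: at line 4 remove [cbei,xkam] add [ioi,ifkux,otikt] -> 12 lines: vhbj ndoqb aplhv kxk ioi ifkux otikt szn xvhx ghgf uxcjg vxua
Hunk 3: at line 9 remove [ghgf,uxcjg] add [std,kcvj,jqekm] -> 13 lines: vhbj ndoqb aplhv kxk ioi ifkux otikt szn xvhx std kcvj jqekm vxua
Final line 2: ndoqb

Answer: ndoqb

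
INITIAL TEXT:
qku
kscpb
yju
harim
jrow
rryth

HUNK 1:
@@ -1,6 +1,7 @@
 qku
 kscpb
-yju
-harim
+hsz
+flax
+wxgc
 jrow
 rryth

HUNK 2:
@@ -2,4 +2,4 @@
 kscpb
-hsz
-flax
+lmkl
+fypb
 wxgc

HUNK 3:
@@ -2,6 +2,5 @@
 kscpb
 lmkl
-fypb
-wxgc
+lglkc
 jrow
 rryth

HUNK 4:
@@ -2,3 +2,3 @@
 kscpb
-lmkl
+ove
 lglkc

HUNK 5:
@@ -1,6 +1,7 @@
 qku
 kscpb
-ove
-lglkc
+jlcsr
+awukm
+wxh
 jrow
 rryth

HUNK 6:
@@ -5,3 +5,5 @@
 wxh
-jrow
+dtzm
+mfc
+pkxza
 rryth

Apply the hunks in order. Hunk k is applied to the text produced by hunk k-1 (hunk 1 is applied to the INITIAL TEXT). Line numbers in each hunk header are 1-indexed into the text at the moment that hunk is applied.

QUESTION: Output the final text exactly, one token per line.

Answer: qku
kscpb
jlcsr
awukm
wxh
dtzm
mfc
pkxza
rryth

Derivation:
Hunk 1: at line 1 remove [yju,harim] add [hsz,flax,wxgc] -> 7 lines: qku kscpb hsz flax wxgc jrow rryth
Hunk 2: at line 2 remove [hsz,flax] add [lmkl,fypb] -> 7 lines: qku kscpb lmkl fypb wxgc jrow rryth
Hunk 3: at line 2 remove [fypb,wxgc] add [lglkc] -> 6 lines: qku kscpb lmkl lglkc jrow rryth
Hunk 4: at line 2 remove [lmkl] add [ove] -> 6 lines: qku kscpb ove lglkc jrow rryth
Hunk 5: at line 1 remove [ove,lglkc] add [jlcsr,awukm,wxh] -> 7 lines: qku kscpb jlcsr awukm wxh jrow rryth
Hunk 6: at line 5 remove [jrow] add [dtzm,mfc,pkxza] -> 9 lines: qku kscpb jlcsr awukm wxh dtzm mfc pkxza rryth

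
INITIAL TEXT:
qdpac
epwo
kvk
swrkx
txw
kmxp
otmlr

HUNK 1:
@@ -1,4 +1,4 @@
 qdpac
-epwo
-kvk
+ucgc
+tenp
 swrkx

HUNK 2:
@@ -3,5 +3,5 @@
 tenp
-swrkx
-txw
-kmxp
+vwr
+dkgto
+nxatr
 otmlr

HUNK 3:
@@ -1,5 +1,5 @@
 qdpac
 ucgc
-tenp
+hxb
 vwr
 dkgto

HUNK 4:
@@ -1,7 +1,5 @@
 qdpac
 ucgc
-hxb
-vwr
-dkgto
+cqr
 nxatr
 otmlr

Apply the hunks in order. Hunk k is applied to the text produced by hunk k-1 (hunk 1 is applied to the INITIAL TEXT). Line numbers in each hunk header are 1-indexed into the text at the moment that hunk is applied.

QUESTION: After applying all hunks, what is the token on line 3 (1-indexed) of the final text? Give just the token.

Answer: cqr

Derivation:
Hunk 1: at line 1 remove [epwo,kvk] add [ucgc,tenp] -> 7 lines: qdpac ucgc tenp swrkx txw kmxp otmlr
Hunk 2: at line 3 remove [swrkx,txw,kmxp] add [vwr,dkgto,nxatr] -> 7 lines: qdpac ucgc tenp vwr dkgto nxatr otmlr
Hunk 3: at line 1 remove [tenp] add [hxb] -> 7 lines: qdpac ucgc hxb vwr dkgto nxatr otmlr
Hunk 4: at line 1 remove [hxb,vwr,dkgto] add [cqr] -> 5 lines: qdpac ucgc cqr nxatr otmlr
Final line 3: cqr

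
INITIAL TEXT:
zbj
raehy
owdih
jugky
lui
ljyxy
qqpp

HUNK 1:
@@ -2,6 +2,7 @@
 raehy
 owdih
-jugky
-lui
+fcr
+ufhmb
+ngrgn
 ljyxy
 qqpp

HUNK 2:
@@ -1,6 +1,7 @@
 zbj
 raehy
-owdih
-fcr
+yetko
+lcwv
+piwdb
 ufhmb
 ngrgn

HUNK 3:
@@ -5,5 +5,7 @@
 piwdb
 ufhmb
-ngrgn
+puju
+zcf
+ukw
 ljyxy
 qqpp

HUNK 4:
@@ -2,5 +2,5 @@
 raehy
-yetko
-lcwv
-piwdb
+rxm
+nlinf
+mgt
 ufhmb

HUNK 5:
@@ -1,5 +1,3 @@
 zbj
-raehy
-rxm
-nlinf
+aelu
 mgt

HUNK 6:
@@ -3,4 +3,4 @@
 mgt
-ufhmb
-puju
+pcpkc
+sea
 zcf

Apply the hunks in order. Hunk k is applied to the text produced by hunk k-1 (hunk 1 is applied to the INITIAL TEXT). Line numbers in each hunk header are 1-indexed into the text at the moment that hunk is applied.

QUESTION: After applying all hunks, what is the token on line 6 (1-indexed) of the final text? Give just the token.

Hunk 1: at line 2 remove [jugky,lui] add [fcr,ufhmb,ngrgn] -> 8 lines: zbj raehy owdih fcr ufhmb ngrgn ljyxy qqpp
Hunk 2: at line 1 remove [owdih,fcr] add [yetko,lcwv,piwdb] -> 9 lines: zbj raehy yetko lcwv piwdb ufhmb ngrgn ljyxy qqpp
Hunk 3: at line 5 remove [ngrgn] add [puju,zcf,ukw] -> 11 lines: zbj raehy yetko lcwv piwdb ufhmb puju zcf ukw ljyxy qqpp
Hunk 4: at line 2 remove [yetko,lcwv,piwdb] add [rxm,nlinf,mgt] -> 11 lines: zbj raehy rxm nlinf mgt ufhmb puju zcf ukw ljyxy qqpp
Hunk 5: at line 1 remove [raehy,rxm,nlinf] add [aelu] -> 9 lines: zbj aelu mgt ufhmb puju zcf ukw ljyxy qqpp
Hunk 6: at line 3 remove [ufhmb,puju] add [pcpkc,sea] -> 9 lines: zbj aelu mgt pcpkc sea zcf ukw ljyxy qqpp
Final line 6: zcf

Answer: zcf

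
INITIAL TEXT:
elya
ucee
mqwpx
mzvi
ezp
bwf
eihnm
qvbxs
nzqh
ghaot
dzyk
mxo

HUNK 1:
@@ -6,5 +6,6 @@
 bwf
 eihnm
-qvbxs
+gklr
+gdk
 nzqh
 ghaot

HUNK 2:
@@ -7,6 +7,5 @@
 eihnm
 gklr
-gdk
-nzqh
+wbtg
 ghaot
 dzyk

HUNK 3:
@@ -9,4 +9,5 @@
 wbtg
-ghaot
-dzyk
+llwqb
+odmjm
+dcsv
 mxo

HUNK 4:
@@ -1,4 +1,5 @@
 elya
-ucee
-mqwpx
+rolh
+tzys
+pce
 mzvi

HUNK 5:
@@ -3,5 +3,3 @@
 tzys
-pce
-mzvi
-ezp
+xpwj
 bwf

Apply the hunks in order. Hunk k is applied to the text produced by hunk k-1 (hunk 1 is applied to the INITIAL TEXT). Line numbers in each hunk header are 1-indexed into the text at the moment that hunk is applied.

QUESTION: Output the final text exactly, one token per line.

Answer: elya
rolh
tzys
xpwj
bwf
eihnm
gklr
wbtg
llwqb
odmjm
dcsv
mxo

Derivation:
Hunk 1: at line 6 remove [qvbxs] add [gklr,gdk] -> 13 lines: elya ucee mqwpx mzvi ezp bwf eihnm gklr gdk nzqh ghaot dzyk mxo
Hunk 2: at line 7 remove [gdk,nzqh] add [wbtg] -> 12 lines: elya ucee mqwpx mzvi ezp bwf eihnm gklr wbtg ghaot dzyk mxo
Hunk 3: at line 9 remove [ghaot,dzyk] add [llwqb,odmjm,dcsv] -> 13 lines: elya ucee mqwpx mzvi ezp bwf eihnm gklr wbtg llwqb odmjm dcsv mxo
Hunk 4: at line 1 remove [ucee,mqwpx] add [rolh,tzys,pce] -> 14 lines: elya rolh tzys pce mzvi ezp bwf eihnm gklr wbtg llwqb odmjm dcsv mxo
Hunk 5: at line 3 remove [pce,mzvi,ezp] add [xpwj] -> 12 lines: elya rolh tzys xpwj bwf eihnm gklr wbtg llwqb odmjm dcsv mxo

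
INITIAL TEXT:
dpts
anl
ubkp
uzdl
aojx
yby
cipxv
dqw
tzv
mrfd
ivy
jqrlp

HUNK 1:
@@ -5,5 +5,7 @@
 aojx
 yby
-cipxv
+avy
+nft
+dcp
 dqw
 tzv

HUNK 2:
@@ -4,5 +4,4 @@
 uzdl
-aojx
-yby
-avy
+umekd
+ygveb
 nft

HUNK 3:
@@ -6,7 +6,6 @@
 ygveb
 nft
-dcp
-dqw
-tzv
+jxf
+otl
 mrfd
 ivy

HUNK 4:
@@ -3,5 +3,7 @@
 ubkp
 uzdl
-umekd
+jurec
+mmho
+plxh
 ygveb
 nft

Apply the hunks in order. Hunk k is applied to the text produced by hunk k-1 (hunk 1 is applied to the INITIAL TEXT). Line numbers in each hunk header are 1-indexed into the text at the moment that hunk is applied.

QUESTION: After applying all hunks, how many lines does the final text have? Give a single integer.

Answer: 14

Derivation:
Hunk 1: at line 5 remove [cipxv] add [avy,nft,dcp] -> 14 lines: dpts anl ubkp uzdl aojx yby avy nft dcp dqw tzv mrfd ivy jqrlp
Hunk 2: at line 4 remove [aojx,yby,avy] add [umekd,ygveb] -> 13 lines: dpts anl ubkp uzdl umekd ygveb nft dcp dqw tzv mrfd ivy jqrlp
Hunk 3: at line 6 remove [dcp,dqw,tzv] add [jxf,otl] -> 12 lines: dpts anl ubkp uzdl umekd ygveb nft jxf otl mrfd ivy jqrlp
Hunk 4: at line 3 remove [umekd] add [jurec,mmho,plxh] -> 14 lines: dpts anl ubkp uzdl jurec mmho plxh ygveb nft jxf otl mrfd ivy jqrlp
Final line count: 14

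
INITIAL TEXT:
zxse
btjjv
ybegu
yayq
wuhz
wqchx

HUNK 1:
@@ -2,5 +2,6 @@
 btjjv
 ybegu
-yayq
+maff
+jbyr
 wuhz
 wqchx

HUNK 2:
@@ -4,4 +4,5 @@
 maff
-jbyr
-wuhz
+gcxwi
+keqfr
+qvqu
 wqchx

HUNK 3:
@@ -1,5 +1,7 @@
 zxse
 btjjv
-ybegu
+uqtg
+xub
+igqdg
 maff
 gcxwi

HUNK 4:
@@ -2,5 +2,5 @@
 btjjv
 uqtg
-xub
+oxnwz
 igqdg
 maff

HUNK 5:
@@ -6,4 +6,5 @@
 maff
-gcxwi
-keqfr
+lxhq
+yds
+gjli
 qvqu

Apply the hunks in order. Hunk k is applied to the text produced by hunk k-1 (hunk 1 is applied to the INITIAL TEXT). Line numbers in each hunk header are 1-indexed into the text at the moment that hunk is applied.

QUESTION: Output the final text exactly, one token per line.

Hunk 1: at line 2 remove [yayq] add [maff,jbyr] -> 7 lines: zxse btjjv ybegu maff jbyr wuhz wqchx
Hunk 2: at line 4 remove [jbyr,wuhz] add [gcxwi,keqfr,qvqu] -> 8 lines: zxse btjjv ybegu maff gcxwi keqfr qvqu wqchx
Hunk 3: at line 1 remove [ybegu] add [uqtg,xub,igqdg] -> 10 lines: zxse btjjv uqtg xub igqdg maff gcxwi keqfr qvqu wqchx
Hunk 4: at line 2 remove [xub] add [oxnwz] -> 10 lines: zxse btjjv uqtg oxnwz igqdg maff gcxwi keqfr qvqu wqchx
Hunk 5: at line 6 remove [gcxwi,keqfr] add [lxhq,yds,gjli] -> 11 lines: zxse btjjv uqtg oxnwz igqdg maff lxhq yds gjli qvqu wqchx

Answer: zxse
btjjv
uqtg
oxnwz
igqdg
maff
lxhq
yds
gjli
qvqu
wqchx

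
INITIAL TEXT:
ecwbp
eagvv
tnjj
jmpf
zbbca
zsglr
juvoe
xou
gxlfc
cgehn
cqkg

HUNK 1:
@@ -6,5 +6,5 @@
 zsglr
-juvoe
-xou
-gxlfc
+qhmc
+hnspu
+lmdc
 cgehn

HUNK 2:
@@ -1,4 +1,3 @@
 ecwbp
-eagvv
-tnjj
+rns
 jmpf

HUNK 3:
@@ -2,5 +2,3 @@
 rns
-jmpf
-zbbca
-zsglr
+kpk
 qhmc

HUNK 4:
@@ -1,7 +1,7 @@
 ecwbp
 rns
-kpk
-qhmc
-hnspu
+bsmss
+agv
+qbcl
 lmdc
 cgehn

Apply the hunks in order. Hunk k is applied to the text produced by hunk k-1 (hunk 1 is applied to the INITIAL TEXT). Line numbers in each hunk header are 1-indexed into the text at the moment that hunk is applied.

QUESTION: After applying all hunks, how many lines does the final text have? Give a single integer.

Answer: 8

Derivation:
Hunk 1: at line 6 remove [juvoe,xou,gxlfc] add [qhmc,hnspu,lmdc] -> 11 lines: ecwbp eagvv tnjj jmpf zbbca zsglr qhmc hnspu lmdc cgehn cqkg
Hunk 2: at line 1 remove [eagvv,tnjj] add [rns] -> 10 lines: ecwbp rns jmpf zbbca zsglr qhmc hnspu lmdc cgehn cqkg
Hunk 3: at line 2 remove [jmpf,zbbca,zsglr] add [kpk] -> 8 lines: ecwbp rns kpk qhmc hnspu lmdc cgehn cqkg
Hunk 4: at line 1 remove [kpk,qhmc,hnspu] add [bsmss,agv,qbcl] -> 8 lines: ecwbp rns bsmss agv qbcl lmdc cgehn cqkg
Final line count: 8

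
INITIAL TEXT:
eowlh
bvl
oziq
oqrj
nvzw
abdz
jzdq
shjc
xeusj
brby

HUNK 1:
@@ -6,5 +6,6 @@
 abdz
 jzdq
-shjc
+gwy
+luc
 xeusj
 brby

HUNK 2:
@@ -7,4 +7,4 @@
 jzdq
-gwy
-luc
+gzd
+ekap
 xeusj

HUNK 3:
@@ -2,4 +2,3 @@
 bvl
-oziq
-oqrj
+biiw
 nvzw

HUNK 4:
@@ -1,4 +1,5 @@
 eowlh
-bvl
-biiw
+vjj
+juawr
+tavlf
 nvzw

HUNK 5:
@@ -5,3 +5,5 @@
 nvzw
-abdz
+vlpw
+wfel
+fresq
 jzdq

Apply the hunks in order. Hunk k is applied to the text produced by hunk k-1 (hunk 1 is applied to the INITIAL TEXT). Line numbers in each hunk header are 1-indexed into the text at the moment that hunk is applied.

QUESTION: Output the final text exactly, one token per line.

Answer: eowlh
vjj
juawr
tavlf
nvzw
vlpw
wfel
fresq
jzdq
gzd
ekap
xeusj
brby

Derivation:
Hunk 1: at line 6 remove [shjc] add [gwy,luc] -> 11 lines: eowlh bvl oziq oqrj nvzw abdz jzdq gwy luc xeusj brby
Hunk 2: at line 7 remove [gwy,luc] add [gzd,ekap] -> 11 lines: eowlh bvl oziq oqrj nvzw abdz jzdq gzd ekap xeusj brby
Hunk 3: at line 2 remove [oziq,oqrj] add [biiw] -> 10 lines: eowlh bvl biiw nvzw abdz jzdq gzd ekap xeusj brby
Hunk 4: at line 1 remove [bvl,biiw] add [vjj,juawr,tavlf] -> 11 lines: eowlh vjj juawr tavlf nvzw abdz jzdq gzd ekap xeusj brby
Hunk 5: at line 5 remove [abdz] add [vlpw,wfel,fresq] -> 13 lines: eowlh vjj juawr tavlf nvzw vlpw wfel fresq jzdq gzd ekap xeusj brby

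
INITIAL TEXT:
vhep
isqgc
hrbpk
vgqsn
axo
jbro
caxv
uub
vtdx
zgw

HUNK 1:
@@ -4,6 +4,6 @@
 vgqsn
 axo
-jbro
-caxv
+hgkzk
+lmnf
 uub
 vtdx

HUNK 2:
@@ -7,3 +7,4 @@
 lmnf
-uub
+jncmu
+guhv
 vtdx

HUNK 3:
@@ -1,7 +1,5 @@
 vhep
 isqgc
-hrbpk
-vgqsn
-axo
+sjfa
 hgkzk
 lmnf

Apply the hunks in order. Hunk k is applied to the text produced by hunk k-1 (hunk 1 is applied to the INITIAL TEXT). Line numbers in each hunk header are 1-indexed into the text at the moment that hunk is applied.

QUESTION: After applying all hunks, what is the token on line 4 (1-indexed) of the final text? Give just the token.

Hunk 1: at line 4 remove [jbro,caxv] add [hgkzk,lmnf] -> 10 lines: vhep isqgc hrbpk vgqsn axo hgkzk lmnf uub vtdx zgw
Hunk 2: at line 7 remove [uub] add [jncmu,guhv] -> 11 lines: vhep isqgc hrbpk vgqsn axo hgkzk lmnf jncmu guhv vtdx zgw
Hunk 3: at line 1 remove [hrbpk,vgqsn,axo] add [sjfa] -> 9 lines: vhep isqgc sjfa hgkzk lmnf jncmu guhv vtdx zgw
Final line 4: hgkzk

Answer: hgkzk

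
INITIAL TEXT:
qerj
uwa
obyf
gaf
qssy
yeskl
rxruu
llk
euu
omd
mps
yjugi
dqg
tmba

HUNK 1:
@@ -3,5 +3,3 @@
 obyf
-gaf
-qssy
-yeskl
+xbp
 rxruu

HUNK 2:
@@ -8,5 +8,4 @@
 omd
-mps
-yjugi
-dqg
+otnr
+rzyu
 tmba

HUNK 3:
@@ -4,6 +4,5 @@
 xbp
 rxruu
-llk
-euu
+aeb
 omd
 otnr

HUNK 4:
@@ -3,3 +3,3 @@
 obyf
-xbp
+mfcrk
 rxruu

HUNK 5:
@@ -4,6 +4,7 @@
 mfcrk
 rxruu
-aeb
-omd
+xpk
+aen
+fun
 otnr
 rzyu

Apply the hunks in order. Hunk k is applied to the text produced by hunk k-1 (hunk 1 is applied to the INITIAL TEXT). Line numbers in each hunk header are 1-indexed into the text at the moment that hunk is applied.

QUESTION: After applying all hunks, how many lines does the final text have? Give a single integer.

Hunk 1: at line 3 remove [gaf,qssy,yeskl] add [xbp] -> 12 lines: qerj uwa obyf xbp rxruu llk euu omd mps yjugi dqg tmba
Hunk 2: at line 8 remove [mps,yjugi,dqg] add [otnr,rzyu] -> 11 lines: qerj uwa obyf xbp rxruu llk euu omd otnr rzyu tmba
Hunk 3: at line 4 remove [llk,euu] add [aeb] -> 10 lines: qerj uwa obyf xbp rxruu aeb omd otnr rzyu tmba
Hunk 4: at line 3 remove [xbp] add [mfcrk] -> 10 lines: qerj uwa obyf mfcrk rxruu aeb omd otnr rzyu tmba
Hunk 5: at line 4 remove [aeb,omd] add [xpk,aen,fun] -> 11 lines: qerj uwa obyf mfcrk rxruu xpk aen fun otnr rzyu tmba
Final line count: 11

Answer: 11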